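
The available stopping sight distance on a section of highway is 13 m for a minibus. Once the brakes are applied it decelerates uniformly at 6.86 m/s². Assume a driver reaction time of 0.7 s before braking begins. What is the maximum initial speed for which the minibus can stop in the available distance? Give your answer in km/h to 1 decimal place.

Maximum speed ≈ 33.8 km/h

Stopping distance: v·t_r + v²/(2a) = 13 with t_r = 0.7 s and a = 6.860 m/s².
So v² + 9.604 v − 178.36 = 0.
Positive root: v = −a·t_r + √((a·t_r)² + 2a·d) = −4.802 + √(23.059 + 178.36) = 9.3902 m/s.
9.3902 m/s × 3.6 = 33.805 km/h.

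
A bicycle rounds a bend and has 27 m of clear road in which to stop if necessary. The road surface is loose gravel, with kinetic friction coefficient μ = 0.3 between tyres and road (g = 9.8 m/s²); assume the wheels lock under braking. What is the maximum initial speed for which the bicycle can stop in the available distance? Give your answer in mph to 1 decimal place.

a = μg = 0.3 × 9.8 = 2.940 m/s².
v²/(2a) = d ⇒ v = √(2 × 2.940 × 27) = √158.76 = 12.6000 m/s.
12.6000 m/s ÷ 0.44704 = 28.185 mph.

Maximum speed ≈ 28.2 mph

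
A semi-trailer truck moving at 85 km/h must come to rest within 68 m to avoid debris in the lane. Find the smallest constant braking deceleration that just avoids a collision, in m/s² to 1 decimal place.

85 km/h ÷ 3.6 = 23.6111 m/s.
v² = 2a·d ⇒ a = v²/(2d) = 23.6111² / (2 × 68.000) = 557.484 / 136.000 = 4.0991 m/s².

Required deceleration ≈ 4.1 m/s²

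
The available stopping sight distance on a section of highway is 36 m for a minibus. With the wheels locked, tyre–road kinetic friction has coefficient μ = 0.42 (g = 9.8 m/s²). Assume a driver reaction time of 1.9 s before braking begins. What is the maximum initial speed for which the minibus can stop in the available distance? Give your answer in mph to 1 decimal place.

a = μg = 0.42 × 9.8 = 4.116 m/s².
Stopping distance: v·t_r + v²/(2a) = 36 with t_r = 1.9 s and a = 4.116 m/s².
So v² + 15.641 v − 296.35 = 0.
Positive root: v = −a·t_r + √((a·t_r)² + 2a·d) = −7.820 + √(61.152 + 296.35) = 11.0877 m/s.
11.0877 m/s ÷ 0.44704 = 24.802 mph.

Maximum speed ≈ 24.8 mph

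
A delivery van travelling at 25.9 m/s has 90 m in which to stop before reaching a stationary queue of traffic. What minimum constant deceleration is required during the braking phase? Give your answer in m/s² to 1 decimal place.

Required deceleration ≈ 3.7 m/s²

v² = 2a·d ⇒ a = v²/(2d) = 25.9000² / (2 × 90.000) = 670.810 / 180.000 = 3.7267 m/s².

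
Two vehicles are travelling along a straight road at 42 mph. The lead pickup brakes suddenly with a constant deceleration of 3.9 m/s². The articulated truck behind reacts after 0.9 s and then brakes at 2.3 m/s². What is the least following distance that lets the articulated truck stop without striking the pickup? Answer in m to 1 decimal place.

Minimum gap ≈ 48.3 m

42 mph × 0.44704 = 18.7757 m/s.
Leader travels v²/(2a_L) = 352.527 / 7.800 = 45.196 m before stopping.
Follower covers v·t_r = 18.7757 × 0.9 = 16.898 m while reacting, then v²/(2a_F) = 352.527 / 4.600 = 76.636 m while braking, for a total of 16.898 + 76.636 = 93.534 m.
Since a_F ≤ a_L and the follower starts braking later, the follower is never slower than the leader, so the closest approach is when both have stopped.
Minimum gap = 93.534 − 45.196 = 48.338 m.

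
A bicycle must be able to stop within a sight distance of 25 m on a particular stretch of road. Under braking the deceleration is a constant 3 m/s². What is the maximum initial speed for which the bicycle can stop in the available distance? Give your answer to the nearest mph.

Maximum speed ≈ 27 mph

v²/(2a) = d ⇒ v = √(2 × 3.000 × 25) = √150.00 = 12.2474 m/s.
12.2474 m/s ÷ 0.44704 = 27.397 mph.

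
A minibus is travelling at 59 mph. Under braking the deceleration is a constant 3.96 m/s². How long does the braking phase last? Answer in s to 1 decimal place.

Braking time ≈ 6.7 s

59 mph × 0.44704 = 26.3754 m/s.
Braking time = v/a = 26.3754 / 3.960 = 6.660 s.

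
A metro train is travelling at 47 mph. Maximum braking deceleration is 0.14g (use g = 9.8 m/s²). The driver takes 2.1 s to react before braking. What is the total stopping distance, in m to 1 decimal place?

47 mph × 0.44704 = 21.0109 m/s.
a = 0.14 × 9.8 = 1.372 m/s².
Reaction distance = v·t_r = 21.0109 × 2.1 = 44.123 m.
Braking distance = v²/(2a) = 21.0109² / (2 × 1.372) = 441.458 / 2.744 = 160.881 m.
Total = 44.123 + 160.881 = 205.004 m.

Total stopping distance ≈ 205.0 m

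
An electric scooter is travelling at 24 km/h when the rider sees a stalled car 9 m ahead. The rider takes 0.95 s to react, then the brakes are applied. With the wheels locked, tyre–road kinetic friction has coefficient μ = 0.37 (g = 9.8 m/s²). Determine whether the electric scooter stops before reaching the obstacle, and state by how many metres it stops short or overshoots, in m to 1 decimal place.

24 km/h ÷ 3.6 = 6.6667 m/s.
a = μg = 0.37 × 9.8 = 3.626 m/s².
Reaction distance = 6.6667 × 0.95 = 6.333 m.
Braking distance = v²/(2a) = 44.445 / 7.252 = 6.129 m.
Total stopping distance = 6.333 + 6.129 = 12.462 m, vs 9 m available — it cannot stop in time and overshoots by 12.462 − 9 = 3.462 m.

No — it overshoots by 3.5 m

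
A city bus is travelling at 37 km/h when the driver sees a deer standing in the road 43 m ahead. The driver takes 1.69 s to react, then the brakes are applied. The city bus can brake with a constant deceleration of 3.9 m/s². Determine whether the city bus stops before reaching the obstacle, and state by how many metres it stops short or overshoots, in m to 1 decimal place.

37 km/h ÷ 3.6 = 10.2778 m/s.
Reaction distance = 10.2778 × 1.69 = 17.369 m.
Braking distance = v²/(2a) = 105.633 / 7.800 = 13.543 m.
Total stopping distance = 17.369 + 13.543 = 30.912 m, vs 43 m available — it stops with 43 − 30.912 = 12.088 m to spare.

Yes — it stops 12.1 m short of the obstacle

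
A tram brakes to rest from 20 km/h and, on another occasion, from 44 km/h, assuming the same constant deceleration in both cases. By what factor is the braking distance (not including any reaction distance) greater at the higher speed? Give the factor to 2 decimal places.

Factor ≈ 4.84

Braking distance d = v²/(2a), so with a fixed, d ∝ v².
Factor = (44/20)² = 2.2000² = 4.8400.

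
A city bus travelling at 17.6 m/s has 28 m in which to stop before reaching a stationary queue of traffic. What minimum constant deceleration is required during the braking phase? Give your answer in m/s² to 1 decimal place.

Required deceleration ≈ 5.5 m/s²

v² = 2a·d ⇒ a = v²/(2d) = 17.6000² / (2 × 28.000) = 309.760 / 56.000 = 5.5314 m/s².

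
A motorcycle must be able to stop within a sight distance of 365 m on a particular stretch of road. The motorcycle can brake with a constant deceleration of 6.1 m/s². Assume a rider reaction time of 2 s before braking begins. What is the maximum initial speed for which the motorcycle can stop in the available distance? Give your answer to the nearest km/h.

Maximum speed ≈ 200 km/h

Stopping distance: v·t_r + v²/(2a) = 365 with t_r = 2 s and a = 6.100 m/s².
So v² + 24.400 v − 4453.00 = 0.
Positive root: v = −a·t_r + √((a·t_r)² + 2a·d) = −12.200 + √(148.840 + 4453.00) = 55.6369 m/s.
55.6369 m/s × 3.6 = 200.293 km/h.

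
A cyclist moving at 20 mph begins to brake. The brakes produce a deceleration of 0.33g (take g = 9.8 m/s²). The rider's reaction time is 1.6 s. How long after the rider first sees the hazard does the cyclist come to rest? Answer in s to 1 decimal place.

20 mph × 0.44704 = 8.9408 m/s.
a = 0.33 × 9.8 = 3.234 m/s².
Braking time = v/a = 8.9408 / 3.234 = 2.765 s.
Total = 1.6 + 2.765 = 4.365 s.

Total time ≈ 4.4 s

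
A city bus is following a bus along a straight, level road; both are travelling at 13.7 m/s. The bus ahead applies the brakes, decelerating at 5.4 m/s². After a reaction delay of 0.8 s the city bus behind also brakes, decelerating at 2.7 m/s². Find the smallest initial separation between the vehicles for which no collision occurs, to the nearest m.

Minimum gap ≈ 28 m

Leader travels v²/(2a_L) = 187.690 / 10.800 = 17.379 m before stopping.
Follower covers v·t_r = 13.7000 × 0.8 = 10.960 m while reacting, then v²/(2a_F) = 187.690 / 5.400 = 34.757 m while braking, for a total of 10.960 + 34.757 = 45.717 m.
Since a_F ≤ a_L and the follower starts braking later, the follower is never slower than the leader, so the closest approach is when both have stopped.
Minimum gap = 45.717 − 17.379 = 28.338 m.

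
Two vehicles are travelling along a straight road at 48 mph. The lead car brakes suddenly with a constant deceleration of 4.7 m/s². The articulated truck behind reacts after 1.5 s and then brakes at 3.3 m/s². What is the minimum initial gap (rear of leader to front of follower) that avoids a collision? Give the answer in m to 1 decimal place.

48 mph × 0.44704 = 21.4579 m/s.
Leader travels v²/(2a_L) = 460.441 / 9.400 = 48.983 m before stopping.
Follower covers v·t_r = 21.4579 × 1.5 = 32.187 m while reacting, then v²/(2a_F) = 460.441 / 6.600 = 69.764 m while braking, for a total of 32.187 + 69.764 = 101.951 m.
Since a_F ≤ a_L and the follower starts braking later, the follower is never slower than the leader, so the closest approach is when both have stopped.
Minimum gap = 101.951 − 48.983 = 52.968 m.

Minimum gap ≈ 53.0 m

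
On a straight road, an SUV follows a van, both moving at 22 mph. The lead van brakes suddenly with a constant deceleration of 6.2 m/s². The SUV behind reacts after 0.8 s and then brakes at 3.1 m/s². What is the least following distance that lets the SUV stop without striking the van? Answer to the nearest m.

Minimum gap ≈ 16 m

22 mph × 0.44704 = 9.8349 m/s.
Leader travels v²/(2a_L) = 96.725 / 12.400 = 7.800 m before stopping.
Follower covers v·t_r = 9.8349 × 0.8 = 7.868 m while reacting, then v²/(2a_F) = 96.725 / 6.200 = 15.601 m while braking, for a total of 7.868 + 15.601 = 23.469 m.
Since a_F ≤ a_L and the follower starts braking later, the follower is never slower than the leader, so the closest approach is when both have stopped.
Minimum gap = 23.469 − 7.800 = 15.669 m.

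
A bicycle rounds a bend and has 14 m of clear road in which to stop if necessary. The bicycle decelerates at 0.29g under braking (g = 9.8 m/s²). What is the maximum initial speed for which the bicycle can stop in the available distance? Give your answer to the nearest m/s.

a = 0.29 × 9.8 = 2.842 m/s².
v²/(2a) = d ⇒ v = √(2 × 2.842 × 14) = √79.58 = 8.9208 m/s.

Maximum speed ≈ 9 m/s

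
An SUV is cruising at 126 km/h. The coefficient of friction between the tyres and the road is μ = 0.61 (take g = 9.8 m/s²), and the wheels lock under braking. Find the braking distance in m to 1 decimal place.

Braking distance ≈ 102.5 m

126 km/h ÷ 3.6 = 35.0000 m/s.
a = μg = 0.61 × 9.8 = 5.978 m/s².
Braking distance = v²/(2a) = 35.0000² / (2 × 5.978) = 1225.000 / 11.956 = 102.459 m.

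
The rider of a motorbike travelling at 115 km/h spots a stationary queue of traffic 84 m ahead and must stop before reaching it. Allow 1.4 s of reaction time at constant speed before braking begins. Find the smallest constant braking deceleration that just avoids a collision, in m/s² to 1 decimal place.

Required deceleration ≈ 13.0 m/s²

115 km/h ÷ 3.6 = 31.9444 m/s.
Distance covered during reaction = 31.9444 × 1.4 = 44.722 m.
Distance available for braking: 84 − 44.722 = 39.278 m.
v² = 2a·d ⇒ a = v²/(2d) = 31.9444² / (2 × 39.278) = 1020.445 / 78.556 = 12.9900 m/s².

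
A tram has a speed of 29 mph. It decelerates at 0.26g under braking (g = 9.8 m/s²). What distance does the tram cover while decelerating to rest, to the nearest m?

29 mph × 0.44704 = 12.9642 m/s.
a = 0.26 × 9.8 = 2.548 m/s².
Braking distance = v²/(2a) = 12.9642² / (2 × 2.548) = 168.070 / 5.096 = 32.981 m.

Braking distance ≈ 33 m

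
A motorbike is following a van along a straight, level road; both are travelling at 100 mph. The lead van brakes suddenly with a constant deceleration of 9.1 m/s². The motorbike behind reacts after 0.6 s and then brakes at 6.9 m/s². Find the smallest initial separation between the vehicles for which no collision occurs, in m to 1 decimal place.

Minimum gap ≈ 61.8 m

100 mph × 0.44704 = 44.7040 m/s.
Leader travels v²/(2a_L) = 1998.448 / 18.200 = 109.805 m before stopping.
Follower covers v·t_r = 44.7040 × 0.6 = 26.822 m while reacting, then v²/(2a_F) = 1998.448 / 13.800 = 144.815 m while braking, for a total of 26.822 + 144.815 = 171.637 m.
Since a_F ≤ a_L and the follower starts braking later, the follower is never slower than the leader, so the closest approach is when both have stopped.
Minimum gap = 171.637 − 109.805 = 61.832 m.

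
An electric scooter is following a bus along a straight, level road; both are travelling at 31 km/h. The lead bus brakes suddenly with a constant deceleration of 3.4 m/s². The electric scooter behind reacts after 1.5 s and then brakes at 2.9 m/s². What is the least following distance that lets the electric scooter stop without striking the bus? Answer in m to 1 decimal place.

Minimum gap ≈ 14.8 m

31 km/h ÷ 3.6 = 8.6111 m/s.
Leader travels v²/(2a_L) = 74.151 / 6.800 = 10.905 m before stopping.
Follower covers v·t_r = 8.6111 × 1.5 = 12.917 m while reacting, then v²/(2a_F) = 74.151 / 5.800 = 12.785 m while braking, for a total of 12.917 + 12.785 = 25.702 m.
Since a_F ≤ a_L and the follower starts braking later, the follower is never slower than the leader, so the closest approach is when both have stopped.
Minimum gap = 25.702 − 10.905 = 14.797 m.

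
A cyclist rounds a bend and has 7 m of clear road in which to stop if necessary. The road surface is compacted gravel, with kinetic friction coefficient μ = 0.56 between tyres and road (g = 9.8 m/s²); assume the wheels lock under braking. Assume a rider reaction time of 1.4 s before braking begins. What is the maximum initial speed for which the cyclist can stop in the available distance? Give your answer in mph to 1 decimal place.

Maximum speed ≈ 8.9 mph

a = μg = 0.56 × 9.8 = 5.488 m/s².
Stopping distance: v·t_r + v²/(2a) = 7 with t_r = 1.4 s and a = 5.488 m/s².
So v² + 15.366 v − 76.83 = 0.
Positive root: v = −a·t_r + √((a·t_r)² + 2a·d) = −7.683 + √(59.028 + 76.83) = 3.9728 m/s.
3.9728 m/s ÷ 0.44704 = 8.887 mph.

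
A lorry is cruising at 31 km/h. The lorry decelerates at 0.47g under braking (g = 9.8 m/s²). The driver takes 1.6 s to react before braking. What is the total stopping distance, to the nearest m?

Total stopping distance ≈ 22 m

31 km/h ÷ 3.6 = 8.6111 m/s.
a = 0.47 × 9.8 = 4.606 m/s².
Reaction distance = v·t_r = 8.6111 × 1.6 = 13.778 m.
Braking distance = v²/(2a) = 8.6111² / (2 × 4.606) = 74.151 / 9.212 = 8.049 m.
Total = 13.778 + 8.049 = 21.827 m.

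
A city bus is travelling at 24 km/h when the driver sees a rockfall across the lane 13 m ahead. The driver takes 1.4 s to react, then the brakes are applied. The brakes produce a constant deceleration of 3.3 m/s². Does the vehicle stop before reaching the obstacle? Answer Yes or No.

24 km/h ÷ 3.6 = 6.6667 m/s.
Reaction distance = 6.6667 × 1.4 = 9.333 m.
Braking distance = v²/(2a) = 44.445 / 6.600 = 6.734 m.
Total stopping distance = 9.333 + 6.734 = 16.067 m, vs 13 m available — it cannot stop in time and overshoots by 16.067 − 13 = 3.067 m.

No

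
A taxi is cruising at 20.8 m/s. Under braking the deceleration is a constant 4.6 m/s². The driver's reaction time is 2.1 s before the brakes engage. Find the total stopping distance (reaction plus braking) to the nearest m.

Total stopping distance ≈ 91 m

Reaction distance = v·t_r = 20.8000 × 2.1 = 43.680 m.
Braking distance = v²/(2a) = 20.8000² / (2 × 4.600) = 432.640 / 9.200 = 47.026 m.
Total = 43.680 + 47.026 = 90.706 m.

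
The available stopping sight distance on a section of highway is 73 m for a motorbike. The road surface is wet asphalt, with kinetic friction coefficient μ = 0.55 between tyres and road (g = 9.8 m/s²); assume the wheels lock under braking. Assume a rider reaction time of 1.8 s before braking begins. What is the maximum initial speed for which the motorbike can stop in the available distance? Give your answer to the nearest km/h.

Maximum speed ≈ 72 km/h

a = μg = 0.55 × 9.8 = 5.390 m/s².
Stopping distance: v·t_r + v²/(2a) = 73 with t_r = 1.8 s and a = 5.390 m/s².
So v² + 19.404 v − 786.94 = 0.
Positive root: v = −a·t_r + √((a·t_r)² + 2a·d) = −9.702 + √(94.129 + 786.94) = 19.9808 m/s.
19.9808 m/s × 3.6 = 71.931 km/h.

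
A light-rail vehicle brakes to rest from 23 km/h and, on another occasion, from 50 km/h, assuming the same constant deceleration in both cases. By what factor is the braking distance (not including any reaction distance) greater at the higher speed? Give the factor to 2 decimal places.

Factor ≈ 4.73

Braking distance d = v²/(2a), so with a fixed, d ∝ v².
Factor = (50/23)² = 2.1739² = 4.7258.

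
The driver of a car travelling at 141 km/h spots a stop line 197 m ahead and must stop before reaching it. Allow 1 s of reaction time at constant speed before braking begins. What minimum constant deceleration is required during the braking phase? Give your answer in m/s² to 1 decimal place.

141 km/h ÷ 3.6 = 39.1667 m/s.
Distance covered during reaction = 39.1667 × 1 = 39.167 m.
Distance available for braking: 197 − 39.167 = 157.833 m.
v² = 2a·d ⇒ a = v²/(2d) = 39.1667² / (2 × 157.833) = 1534.030 / 315.666 = 4.8597 m/s².

Required deceleration ≈ 4.9 m/s²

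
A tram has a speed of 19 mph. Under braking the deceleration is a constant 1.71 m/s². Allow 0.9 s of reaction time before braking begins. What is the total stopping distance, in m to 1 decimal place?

19 mph × 0.44704 = 8.4938 m/s.
Reaction distance = v·t_r = 8.4938 × 0.9 = 7.644 m.
Braking distance = v²/(2a) = 8.4938² / (2 × 1.710) = 72.145 / 3.420 = 21.095 m.
Total = 7.644 + 21.095 = 28.739 m.

Total stopping distance ≈ 28.7 m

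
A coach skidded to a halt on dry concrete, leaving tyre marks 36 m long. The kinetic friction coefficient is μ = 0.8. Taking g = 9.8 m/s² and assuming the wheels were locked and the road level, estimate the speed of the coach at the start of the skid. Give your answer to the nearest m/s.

Deceleration a = μg = 0.8 × 9.8 = 7.840 m/s².
v = √(2a·d) = √(2 × 7.840 × 36) = √564.480 = 23.7588 m/s.

Initial speed ≈ 24 m/s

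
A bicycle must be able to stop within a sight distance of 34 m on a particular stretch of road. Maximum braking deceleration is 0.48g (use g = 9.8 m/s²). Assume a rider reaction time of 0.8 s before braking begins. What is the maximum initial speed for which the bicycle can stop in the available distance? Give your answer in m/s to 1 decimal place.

Maximum speed ≈ 14.5 m/s

a = 0.48 × 9.8 = 4.704 m/s².
Stopping distance: v·t_r + v²/(2a) = 34 with t_r = 0.8 s and a = 4.704 m/s².
So v² + 7.526 v − 319.87 = 0.
Positive root: v = −a·t_r + √((a·t_r)² + 2a·d) = −3.763 + √(14.160 + 319.87) = 14.5135 m/s.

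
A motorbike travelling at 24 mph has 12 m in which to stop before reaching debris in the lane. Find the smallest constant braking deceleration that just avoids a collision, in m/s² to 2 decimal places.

Required deceleration ≈ 4.80 m/s²

24 mph × 0.44704 = 10.7290 m/s.
v² = 2a·d ⇒ a = v²/(2d) = 10.7290² / (2 × 12.000) = 115.111 / 24.000 = 4.7963 m/s².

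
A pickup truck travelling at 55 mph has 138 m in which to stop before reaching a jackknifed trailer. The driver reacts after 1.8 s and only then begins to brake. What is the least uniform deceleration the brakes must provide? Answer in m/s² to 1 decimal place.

55 mph × 0.44704 = 24.5872 m/s.
Distance covered during reaction = 24.5872 × 1.8 = 44.257 m.
Distance available for braking: 138 − 44.257 = 93.743 m.
v² = 2a·d ⇒ a = v²/(2d) = 24.5872² / (2 × 93.743) = 604.530 / 187.486 = 3.2244 m/s².

Required deceleration ≈ 3.2 m/s²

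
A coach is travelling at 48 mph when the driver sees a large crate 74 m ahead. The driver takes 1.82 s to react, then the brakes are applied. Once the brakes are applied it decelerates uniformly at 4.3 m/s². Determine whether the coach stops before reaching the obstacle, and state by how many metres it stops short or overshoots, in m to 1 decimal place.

No — it overshoots by 18.6 m

48 mph × 0.44704 = 21.4579 m/s.
Reaction distance = 21.4579 × 1.82 = 39.053 m.
Braking distance = v²/(2a) = 460.441 / 8.600 = 53.540 m.
Total stopping distance = 39.053 + 53.540 = 92.593 m, vs 74 m available — it cannot stop in time and overshoots by 92.593 − 74 = 18.593 m.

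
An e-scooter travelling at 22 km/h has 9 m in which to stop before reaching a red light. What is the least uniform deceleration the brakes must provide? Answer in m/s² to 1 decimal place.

22 km/h ÷ 3.6 = 6.1111 m/s.
v² = 2a·d ⇒ a = v²/(2d) = 6.1111² / (2 × 9.000) = 37.346 / 18.000 = 2.0748 m/s².

Required deceleration ≈ 2.1 m/s²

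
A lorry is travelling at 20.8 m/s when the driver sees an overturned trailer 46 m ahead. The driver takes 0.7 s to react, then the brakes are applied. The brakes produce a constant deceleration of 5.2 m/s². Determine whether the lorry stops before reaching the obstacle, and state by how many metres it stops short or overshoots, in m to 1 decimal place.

No — it overshoots by 10.2 m

Reaction distance = 20.8000 × 0.7 = 14.560 m.
Braking distance = v²/(2a) = 432.640 / 10.400 = 41.600 m.
Total stopping distance = 14.560 + 41.600 = 56.160 m, vs 46 m available — it cannot stop in time and overshoots by 56.160 − 46 = 10.160 m.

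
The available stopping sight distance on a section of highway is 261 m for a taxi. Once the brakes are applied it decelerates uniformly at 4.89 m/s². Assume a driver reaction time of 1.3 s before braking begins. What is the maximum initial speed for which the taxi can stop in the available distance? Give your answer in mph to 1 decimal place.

Stopping distance: v·t_r + v²/(2a) = 261 with t_r = 1.3 s and a = 4.890 m/s².
So v² + 12.714 v − 2552.58 = 0.
Positive root: v = −a·t_r + √((a·t_r)² + 2a·d) = −6.357 + √(40.411 + 2552.58) = 44.5644 m/s.
44.5644 m/s ÷ 0.44704 = 99.688 mph.

Maximum speed ≈ 99.7 mph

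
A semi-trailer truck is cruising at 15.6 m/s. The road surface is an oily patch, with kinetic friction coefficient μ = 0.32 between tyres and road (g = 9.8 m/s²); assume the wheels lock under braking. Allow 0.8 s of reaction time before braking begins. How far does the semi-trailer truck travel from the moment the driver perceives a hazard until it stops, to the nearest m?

Total stopping distance ≈ 51 m

a = μg = 0.32 × 9.8 = 3.136 m/s².
Reaction distance = v·t_r = 15.6000 × 0.8 = 12.480 m.
Braking distance = v²/(2a) = 15.6000² / (2 × 3.136) = 243.360 / 6.272 = 38.801 m.
Total = 12.480 + 38.801 = 51.281 m.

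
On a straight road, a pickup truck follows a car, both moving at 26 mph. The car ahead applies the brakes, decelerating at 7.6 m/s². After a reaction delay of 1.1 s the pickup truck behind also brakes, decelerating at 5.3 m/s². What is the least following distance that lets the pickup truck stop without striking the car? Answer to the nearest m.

Minimum gap ≈ 17 m

26 mph × 0.44704 = 11.6230 m/s.
Leader travels v²/(2a_L) = 135.094 / 15.200 = 8.888 m before stopping.
Follower covers v·t_r = 11.6230 × 1.1 = 12.785 m while reacting, then v²/(2a_F) = 135.094 / 10.600 = 12.745 m while braking, for a total of 12.785 + 12.745 = 25.530 m.
Since a_F ≤ a_L and the follower starts braking later, the follower is never slower than the leader, so the closest approach is when both have stopped.
Minimum gap = 25.530 − 8.888 = 16.642 m.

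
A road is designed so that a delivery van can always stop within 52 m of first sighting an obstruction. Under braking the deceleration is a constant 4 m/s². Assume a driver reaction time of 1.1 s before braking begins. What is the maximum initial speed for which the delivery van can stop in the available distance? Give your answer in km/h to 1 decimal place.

Maximum speed ≈ 59.3 km/h

Stopping distance: v·t_r + v²/(2a) = 52 with t_r = 1.1 s and a = 4.000 m/s².
So v² + 8.800 v − 416.00 = 0.
Positive root: v = −a·t_r + √((a·t_r)² + 2a·d) = −4.400 + √(19.360 + 416.00) = 16.4653 m/s.
16.4653 m/s × 3.6 = 59.275 km/h.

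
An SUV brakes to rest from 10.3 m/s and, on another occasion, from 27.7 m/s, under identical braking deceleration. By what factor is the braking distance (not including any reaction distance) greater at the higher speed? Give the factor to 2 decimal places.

Braking distance d = v²/(2a), so with a fixed, d ∝ v².
Factor = (27.7/10.3)² = 2.6893² = 7.2323.

Factor ≈ 7.23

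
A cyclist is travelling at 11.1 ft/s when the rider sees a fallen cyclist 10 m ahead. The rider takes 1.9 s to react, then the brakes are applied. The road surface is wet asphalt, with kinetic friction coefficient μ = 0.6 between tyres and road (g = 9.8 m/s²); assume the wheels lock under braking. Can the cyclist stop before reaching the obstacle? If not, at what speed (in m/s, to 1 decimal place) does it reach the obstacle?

Yes — it stops about 2.6 m short of the obstacle, so it never reaches it

11.1 ft/s × 0.3048 = 3.3833 m/s.
a = μg = 0.6 × 9.8 = 5.880 m/s².
Reaction distance = 3.3833 × 1.9 = 6.428 m.
Braking distance = v²/(2a) = 11.447 / 11.760 = 0.973 m.
Total stopping distance = 6.428 + 0.973 = 7.401 m, vs 10 m available — it stops with 10 − 7.401 = 2.599 m to spare.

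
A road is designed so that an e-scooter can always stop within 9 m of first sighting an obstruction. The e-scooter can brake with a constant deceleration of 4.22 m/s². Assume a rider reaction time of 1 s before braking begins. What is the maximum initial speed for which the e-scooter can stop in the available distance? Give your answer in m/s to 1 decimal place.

Stopping distance: v·t_r + v²/(2a) = 9 with t_r = 1 s and a = 4.220 m/s².
So v² + 8.440 v − 75.96 = 0.
Positive root: v = −a·t_r + √((a·t_r)² + 2a·d) = −4.220 + √(17.808 + 75.96) = 5.4634 m/s.

Maximum speed ≈ 5.5 m/s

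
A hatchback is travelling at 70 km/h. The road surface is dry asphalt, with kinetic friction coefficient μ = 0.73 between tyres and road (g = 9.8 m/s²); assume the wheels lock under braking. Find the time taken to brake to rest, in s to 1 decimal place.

Braking time ≈ 2.7 s

70 km/h ÷ 3.6 = 19.4444 m/s.
a = μg = 0.73 × 9.8 = 7.154 m/s².
Braking time = v/a = 19.4444 / 7.154 = 2.718 s.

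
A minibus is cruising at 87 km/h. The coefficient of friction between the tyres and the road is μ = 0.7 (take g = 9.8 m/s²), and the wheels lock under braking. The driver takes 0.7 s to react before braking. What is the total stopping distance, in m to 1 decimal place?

Total stopping distance ≈ 59.5 m

87 km/h ÷ 3.6 = 24.1667 m/s.
a = μg = 0.7 × 9.8 = 6.860 m/s².
Reaction distance = v·t_r = 24.1667 × 0.7 = 16.917 m.
Braking distance = v²/(2a) = 24.1667² / (2 × 6.860) = 584.029 / 13.720 = 42.568 m.
Total = 16.917 + 42.568 = 59.485 m.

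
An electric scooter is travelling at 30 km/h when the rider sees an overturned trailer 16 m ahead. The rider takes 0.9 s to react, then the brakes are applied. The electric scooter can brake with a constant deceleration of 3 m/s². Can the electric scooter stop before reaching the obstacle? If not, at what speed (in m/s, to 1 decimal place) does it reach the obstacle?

30 km/h ÷ 3.6 = 8.3333 m/s.
Reaction distance = 8.3333 × 0.9 = 7.500 m.
Braking distance needed to stop: v²/(2a) = 69.444 / 6.000 = 11.574 m, so total needed = 7.500 + 11.574 = 19.074 m > 16 m — it cannot stop.
Distance remaining when braking begins: 16 − 7.500 = 8.500 m.
v² = v₀² − 2a·d = 69.444 − 2 × 3.000 × 8.500 = 18.444 m²/s².
v = √18.444 = 4.295 m/s.

No — it strikes the obstacle at 4.3 m/s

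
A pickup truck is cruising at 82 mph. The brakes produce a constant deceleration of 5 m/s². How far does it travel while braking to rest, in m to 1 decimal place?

Braking distance ≈ 134.4 m

82 mph × 0.44704 = 36.6573 m/s.
Braking distance = v²/(2a) = 36.6573² / (2 × 5.000) = 1343.758 / 10.000 = 134.376 m.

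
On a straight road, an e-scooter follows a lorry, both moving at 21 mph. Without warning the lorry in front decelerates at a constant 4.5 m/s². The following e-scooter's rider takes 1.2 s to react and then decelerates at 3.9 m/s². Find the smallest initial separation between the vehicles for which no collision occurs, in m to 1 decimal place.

21 mph × 0.44704 = 9.3878 m/s.
Leader travels v²/(2a_L) = 88.131 / 9.000 = 9.792 m before stopping.
Follower covers v·t_r = 9.3878 × 1.2 = 11.265 m while reacting, then v²/(2a_F) = 88.131 / 7.800 = 11.299 m while braking, for a total of 11.265 + 11.299 = 22.564 m.
Since a_F ≤ a_L and the follower starts braking later, the follower is never slower than the leader, so the closest approach is when both have stopped.
Minimum gap = 22.564 − 9.792 = 12.772 m.

Minimum gap ≈ 12.8 m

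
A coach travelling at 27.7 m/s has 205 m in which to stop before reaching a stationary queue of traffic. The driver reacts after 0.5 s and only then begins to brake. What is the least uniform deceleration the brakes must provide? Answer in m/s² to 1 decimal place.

Distance covered during reaction = 27.7000 × 0.5 = 13.850 m.
Distance available for braking: 205 − 13.850 = 191.150 m.
v² = 2a·d ⇒ a = v²/(2d) = 27.7000² / (2 × 191.150) = 767.290 / 382.300 = 2.0070 m/s².

Required deceleration ≈ 2.0 m/s²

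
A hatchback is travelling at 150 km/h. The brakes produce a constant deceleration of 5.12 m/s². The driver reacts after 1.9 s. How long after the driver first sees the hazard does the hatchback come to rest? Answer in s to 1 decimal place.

150 km/h ÷ 3.6 = 41.6667 m/s.
Braking time = v/a = 41.6667 / 5.120 = 8.138 s.
Total = 1.9 + 8.138 = 10.038 s.

Total time ≈ 10.0 s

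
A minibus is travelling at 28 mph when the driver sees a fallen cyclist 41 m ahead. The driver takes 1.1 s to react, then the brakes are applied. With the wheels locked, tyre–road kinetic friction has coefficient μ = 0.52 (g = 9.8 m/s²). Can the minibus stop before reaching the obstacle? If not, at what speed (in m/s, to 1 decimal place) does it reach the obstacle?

Yes — it stops about 11.9 m short of the obstacle, so it never reaches it

28 mph × 0.44704 = 12.5171 m/s.
a = μg = 0.52 × 9.8 = 5.096 m/s².
Reaction distance = 12.5171 × 1.1 = 13.769 m.
Braking distance = v²/(2a) = 156.678 / 10.192 = 15.373 m.
Total stopping distance = 13.769 + 15.373 = 29.142 m, vs 41 m available — it stops with 41 − 29.142 = 11.858 m to spare.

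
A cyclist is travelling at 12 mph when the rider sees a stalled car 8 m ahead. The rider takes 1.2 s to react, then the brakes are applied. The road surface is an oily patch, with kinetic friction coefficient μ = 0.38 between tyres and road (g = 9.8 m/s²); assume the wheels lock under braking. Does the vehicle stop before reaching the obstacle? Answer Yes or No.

No

12 mph × 0.44704 = 5.3645 m/s.
a = μg = 0.38 × 9.8 = 3.724 m/s².
Reaction distance = 5.3645 × 1.2 = 6.437 m.
Braking distance = v²/(2a) = 28.778 / 7.448 = 3.864 m.
Total stopping distance = 6.437 + 3.864 = 10.301 m, vs 8 m available — it cannot stop in time and overshoots by 10.301 − 8 = 2.301 m.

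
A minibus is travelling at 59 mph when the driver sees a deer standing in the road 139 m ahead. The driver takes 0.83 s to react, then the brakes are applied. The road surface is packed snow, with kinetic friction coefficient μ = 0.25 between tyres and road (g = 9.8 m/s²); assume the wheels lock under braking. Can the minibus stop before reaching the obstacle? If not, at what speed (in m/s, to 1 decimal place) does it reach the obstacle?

59 mph × 0.44704 = 26.3754 m/s.
a = μg = 0.25 × 9.8 = 2.450 m/s².
Reaction distance = 26.3754 × 0.83 = 21.892 m.
Braking distance needed to stop: v²/(2a) = 695.662 / 4.900 = 141.972 m, so total needed = 21.892 + 141.972 = 163.864 m > 139 m — it cannot stop.
Distance remaining when braking begins: 139 − 21.892 = 117.108 m.
v² = v₀² − 2a·d = 695.662 − 2 × 2.450 × 117.108 = 121.833 m²/s².
v = √121.833 = 11.038 m/s.

No — it strikes the obstacle at 11.0 m/s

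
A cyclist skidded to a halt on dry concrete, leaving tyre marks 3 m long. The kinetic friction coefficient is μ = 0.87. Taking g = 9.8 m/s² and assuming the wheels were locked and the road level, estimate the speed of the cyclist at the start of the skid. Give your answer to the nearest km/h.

Initial speed ≈ 26 km/h

Deceleration a = μg = 0.87 × 9.8 = 8.526 m/s².
v = √(2a·d) = √(2 × 8.526 × 3) = √51.156 = 7.1523 m/s.
= 7.1523 × 3.6 = 25.748 km/h.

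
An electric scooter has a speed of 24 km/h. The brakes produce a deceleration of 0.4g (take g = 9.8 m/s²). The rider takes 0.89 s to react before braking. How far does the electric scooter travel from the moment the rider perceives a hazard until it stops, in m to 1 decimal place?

Total stopping distance ≈ 11.6 m

24 km/h ÷ 3.6 = 6.6667 m/s.
a = 0.4 × 9.8 = 3.920 m/s².
Reaction distance = v·t_r = 6.6667 × 0.89 = 5.933 m.
Braking distance = v²/(2a) = 6.6667² / (2 × 3.920) = 44.445 / 7.840 = 5.669 m.
Total = 5.933 + 5.669 = 11.602 m.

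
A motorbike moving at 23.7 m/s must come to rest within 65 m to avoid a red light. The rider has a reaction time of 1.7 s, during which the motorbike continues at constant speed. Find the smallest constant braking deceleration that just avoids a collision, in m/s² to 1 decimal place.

Distance covered during reaction = 23.7000 × 1.7 = 40.290 m.
Distance available for braking: 65 − 40.290 = 24.710 m.
v² = 2a·d ⇒ a = v²/(2d) = 23.7000² / (2 × 24.710) = 561.690 / 49.420 = 11.3656 m/s².

Required deceleration ≈ 11.4 m/s²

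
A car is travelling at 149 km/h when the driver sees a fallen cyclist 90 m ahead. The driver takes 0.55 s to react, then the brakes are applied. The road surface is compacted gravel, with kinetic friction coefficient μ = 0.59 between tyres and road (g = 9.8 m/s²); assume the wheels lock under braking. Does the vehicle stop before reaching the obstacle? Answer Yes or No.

149 km/h ÷ 3.6 = 41.3889 m/s.
a = μg = 0.59 × 9.8 = 5.782 m/s².
Reaction distance = 41.3889 × 0.55 = 22.764 m.
Braking distance = v²/(2a) = 1713.041 / 11.564 = 148.136 m.
Total stopping distance = 22.764 + 148.136 = 170.900 m, vs 90 m available — it cannot stop in time and overshoots by 170.900 − 90 = 80.900 m.

No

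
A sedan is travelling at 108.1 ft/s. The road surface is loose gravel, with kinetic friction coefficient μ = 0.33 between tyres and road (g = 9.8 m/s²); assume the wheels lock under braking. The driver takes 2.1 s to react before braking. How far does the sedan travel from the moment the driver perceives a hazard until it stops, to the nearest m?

Total stopping distance ≈ 237 m

108.1 ft/s × 0.3048 = 32.9489 m/s.
a = μg = 0.33 × 9.8 = 3.234 m/s².
Reaction distance = v·t_r = 32.9489 × 2.1 = 69.193 m.
Braking distance = v²/(2a) = 32.9489² / (2 × 3.234) = 1085.630 / 6.468 = 167.846 m.
Total = 69.193 + 167.846 = 237.039 m.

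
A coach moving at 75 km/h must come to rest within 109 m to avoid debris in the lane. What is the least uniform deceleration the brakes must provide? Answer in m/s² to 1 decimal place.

Required deceleration ≈ 2.0 m/s²

75 km/h ÷ 3.6 = 20.8333 m/s.
v² = 2a·d ⇒ a = v²/(2d) = 20.8333² / (2 × 109.000) = 434.026 / 218.000 = 1.9909 m/s².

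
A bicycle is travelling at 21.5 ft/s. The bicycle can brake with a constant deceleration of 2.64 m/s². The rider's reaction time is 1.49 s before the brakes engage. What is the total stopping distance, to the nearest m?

21.5 ft/s × 0.3048 = 6.5532 m/s.
Reaction distance = v·t_r = 6.5532 × 1.49 = 9.764 m.
Braking distance = v²/(2a) = 6.5532² / (2 × 2.640) = 42.944 / 5.280 = 8.133 m.
Total = 9.764 + 8.133 = 17.897 m.

Total stopping distance ≈ 18 m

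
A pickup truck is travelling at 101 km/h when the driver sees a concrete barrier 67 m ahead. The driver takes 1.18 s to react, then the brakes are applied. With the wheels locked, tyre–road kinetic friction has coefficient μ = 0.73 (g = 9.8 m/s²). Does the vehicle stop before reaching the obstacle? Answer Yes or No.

No

101 km/h ÷ 3.6 = 28.0556 m/s.
a = μg = 0.73 × 9.8 = 7.154 m/s².
Reaction distance = 28.0556 × 1.18 = 33.106 m.
Braking distance = v²/(2a) = 787.117 / 14.308 = 55.012 m.
Total stopping distance = 33.106 + 55.012 = 88.118 m, vs 67 m available — it cannot stop in time and overshoots by 88.118 − 67 = 21.118 m.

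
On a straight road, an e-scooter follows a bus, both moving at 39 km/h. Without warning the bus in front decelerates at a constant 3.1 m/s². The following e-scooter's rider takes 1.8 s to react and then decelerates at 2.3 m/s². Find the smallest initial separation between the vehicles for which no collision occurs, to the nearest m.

Minimum gap ≈ 26 m

39 km/h ÷ 3.6 = 10.8333 m/s.
Leader travels v²/(2a_L) = 117.360 / 6.200 = 18.929 m before stopping.
Follower covers v·t_r = 10.8333 × 1.8 = 19.500 m while reacting, then v²/(2a_F) = 117.360 / 4.600 = 25.513 m while braking, for a total of 19.500 + 25.513 = 45.013 m.
Since a_F ≤ a_L and the follower starts braking later, the follower is never slower than the leader, so the closest approach is when both have stopped.
Minimum gap = 45.013 − 18.929 = 26.084 m.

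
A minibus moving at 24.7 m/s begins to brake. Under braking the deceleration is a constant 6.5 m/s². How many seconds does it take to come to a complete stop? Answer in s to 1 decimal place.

Braking time = v/a = 24.7000 / 6.500 = 3.800 s.

Braking time ≈ 3.8 s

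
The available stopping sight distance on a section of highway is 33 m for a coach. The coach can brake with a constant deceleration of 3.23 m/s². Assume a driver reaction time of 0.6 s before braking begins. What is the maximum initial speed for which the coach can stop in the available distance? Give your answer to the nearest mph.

Stopping distance: v·t_r + v²/(2a) = 33 with t_r = 0.6 s and a = 3.230 m/s².
So v² + 3.876 v − 213.18 = 0.
Positive root: v = −a·t_r + √((a·t_r)² + 2a·d) = −1.938 + √(3.756 + 213.18) = 12.7907 m/s.
12.7907 m/s ÷ 0.44704 = 28.612 mph.

Maximum speed ≈ 29 mph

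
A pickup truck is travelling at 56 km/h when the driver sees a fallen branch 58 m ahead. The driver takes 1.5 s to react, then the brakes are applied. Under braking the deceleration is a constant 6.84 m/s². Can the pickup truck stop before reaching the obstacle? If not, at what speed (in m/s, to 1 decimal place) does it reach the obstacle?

56 km/h ÷ 3.6 = 15.5556 m/s.
Reaction distance = 15.5556 × 1.5 = 23.333 m.
Braking distance = v²/(2a) = 241.977 / 13.680 = 17.688 m.
Total stopping distance = 23.333 + 17.688 = 41.021 m, vs 58 m available — it stops with 58 − 41.021 = 16.979 m to spare.

Yes — it stops about 17.0 m short of the obstacle, so it never reaches it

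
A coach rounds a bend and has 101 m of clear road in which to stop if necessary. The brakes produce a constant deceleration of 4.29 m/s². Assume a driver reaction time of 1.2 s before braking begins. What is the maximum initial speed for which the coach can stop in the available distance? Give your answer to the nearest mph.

Stopping distance: v·t_r + v²/(2a) = 101 with t_r = 1.2 s and a = 4.290 m/s².
So v² + 10.296 v − 866.58 = 0.
Positive root: v = −a·t_r + √((a·t_r)² + 2a·d) = −5.148 + √(26.502 + 866.58) = 24.7365 m/s.
24.7365 m/s ÷ 0.44704 = 55.334 mph.

Maximum speed ≈ 55 mph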